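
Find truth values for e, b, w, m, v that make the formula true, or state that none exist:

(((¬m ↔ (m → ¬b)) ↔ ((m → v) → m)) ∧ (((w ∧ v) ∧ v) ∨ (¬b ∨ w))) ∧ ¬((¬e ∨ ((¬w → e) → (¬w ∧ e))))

e=T; b=T; w=T; m=T; v=F

  ((¬m ↔ (m → ¬b)) ↔ ((m → v) → m)) ∧ (((w ∧ v) ∧ v) ∨ (¬b ∨ w)) = True
    (¬m ↔ (m → ¬b)) ↔ ((m → v) → m) = True
      ¬m ↔ (m → ¬b) = True
        ¬m = False
        m → ¬b = False
          ¬b = False
      (m → v) → m = True
        m → v = False
    ((w ∧ v) ∧ v) ∨ (¬b ∨ w) = True
      (w ∧ v) ∧ v = False
        w ∧ v = False
      ¬b ∨ w = True
        ¬b = False
  ¬((¬e ∨ ((¬w → e) → (¬w ∧ e)))) = True
    ¬e ∨ ((¬w → e) → (¬w ∧ e)) = False
      ¬e = False
      (¬w → e) → (¬w ∧ e) = False
        ¬w → e = True
          ¬w = False
        ¬w ∧ e = False
          ¬w = False
Both conjuncts True, so the formula holds.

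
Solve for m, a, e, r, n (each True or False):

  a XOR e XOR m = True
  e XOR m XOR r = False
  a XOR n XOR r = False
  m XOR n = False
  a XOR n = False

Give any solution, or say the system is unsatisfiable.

m = True, a = True, e = True, r = False, n = True

a XOR e XOR m = T XOR T XOR T = True ✓
e XOR m XOR r = T XOR T XOR F = False ✓
a XOR n XOR r = T XOR T XOR F = False ✓
m XOR n = T XOR T = False ✓
a XOR n = T XOR T = False ✓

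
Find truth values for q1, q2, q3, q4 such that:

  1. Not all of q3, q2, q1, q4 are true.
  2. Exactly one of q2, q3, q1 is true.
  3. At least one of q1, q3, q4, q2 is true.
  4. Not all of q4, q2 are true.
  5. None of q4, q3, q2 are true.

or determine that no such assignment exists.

q1 = True, q2 = False, q3 = False, q4 = False

  (1) {q3, q2, q1, q4}: 1/4 true — not all ✓
  (2) {q2, q3, q1}: 1 true — exactly one ✓
  (3) {q1, q3, q4, q2}: 1 true — at least one ✓
  (4) {q4, q2}: 0/2 true — not all ✓
  (5) {q4, q3, q2}: 0 true — none ✓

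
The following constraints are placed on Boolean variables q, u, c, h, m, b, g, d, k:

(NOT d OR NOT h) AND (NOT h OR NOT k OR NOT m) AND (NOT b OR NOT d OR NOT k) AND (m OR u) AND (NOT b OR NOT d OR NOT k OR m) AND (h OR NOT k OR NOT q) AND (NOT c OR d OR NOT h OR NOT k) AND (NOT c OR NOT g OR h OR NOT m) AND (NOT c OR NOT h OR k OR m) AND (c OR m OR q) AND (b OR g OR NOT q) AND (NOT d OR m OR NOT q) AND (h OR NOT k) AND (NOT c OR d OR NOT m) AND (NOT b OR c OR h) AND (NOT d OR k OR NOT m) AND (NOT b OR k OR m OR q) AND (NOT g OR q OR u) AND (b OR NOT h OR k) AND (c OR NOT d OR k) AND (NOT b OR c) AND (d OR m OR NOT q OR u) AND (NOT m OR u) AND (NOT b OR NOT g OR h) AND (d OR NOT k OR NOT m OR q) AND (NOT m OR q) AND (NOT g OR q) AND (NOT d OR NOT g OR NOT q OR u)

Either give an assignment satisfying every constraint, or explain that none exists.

q = True, u = True, c = False, h = False, m = True, b = False, g = True, d = False, k = False

Set q = True.
Try u = False:
  (m OR u) forces m = True.
  clause (NOT m OR u) is falsified — backtrack.
So u = True.
Set c = False.
  then (NOT b OR c) forces b = False.
  then (b OR g OR NOT q) forces g = True.
Set h = False.
  then (h OR NOT k OR NOT q) forces k = False.
  then (c OR NOT d OR k) forces d = False.
Set m = True.
All clauses satisfied.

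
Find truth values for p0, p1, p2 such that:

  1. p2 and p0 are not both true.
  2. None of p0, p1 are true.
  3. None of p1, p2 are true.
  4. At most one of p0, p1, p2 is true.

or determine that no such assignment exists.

p0: False; p1: False; p2: False

  (1) p2=F, p0=F — not both ✓
  (2) {p0, p1}: 0 true — none ✓
  (3) {p1, p2}: 0 true — none ✓
  (4) {p0, p1, p2}: 0 true — at most one ✓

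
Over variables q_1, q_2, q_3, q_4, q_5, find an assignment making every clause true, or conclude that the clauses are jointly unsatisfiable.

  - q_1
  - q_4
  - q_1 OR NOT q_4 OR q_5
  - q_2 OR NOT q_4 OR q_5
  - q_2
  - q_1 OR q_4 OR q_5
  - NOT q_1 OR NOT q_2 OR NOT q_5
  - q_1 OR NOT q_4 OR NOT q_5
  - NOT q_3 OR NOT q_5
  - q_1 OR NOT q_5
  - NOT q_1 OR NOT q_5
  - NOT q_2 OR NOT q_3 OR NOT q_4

Unit clause (q_1) forces q_1 = True.
Unit clause (q_4) forces q_4 = True.
Unit clause (q_2) forces q_2 = True.
In (NOT q_1 OR NOT q_2 OR NOT q_5) only NOT q_5 is left, so q_5 = False.
In (NOT q_2 OR NOT q_3 OR NOT q_4) only NOT q_3 is left, so q_3 = False.
All clauses satisfied.

q_1: True, q_2: True, q_3: False, q_4: True, q_5: False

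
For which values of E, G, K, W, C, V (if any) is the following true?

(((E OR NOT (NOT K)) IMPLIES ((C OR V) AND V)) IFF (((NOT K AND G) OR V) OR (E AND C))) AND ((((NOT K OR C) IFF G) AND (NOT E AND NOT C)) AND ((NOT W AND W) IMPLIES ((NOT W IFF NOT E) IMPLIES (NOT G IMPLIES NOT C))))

E=F; G=T; K=F; W=T; C=F; V=F

  ((E OR NOT (NOT K)) IMPLIES ((C OR V) AND V)) IFF (((NOT K AND G) OR V) OR (E AND C)) = True
    (E OR NOT (NOT K)) IMPLIES ((C OR V) AND V) = True
      E OR NOT (NOT K) = False
        NOT (NOT K) = False
          NOT K = True
      (C OR V) AND V = False
        C OR V = False
    ((NOT K AND G) OR V) OR (E AND C) = True
      (NOT K AND G) OR V = True
        NOT K AND G = True
          NOT K = True
      E AND C = False
  (((NOT K OR C) IFF G) AND (NOT E AND NOT C)) AND ((NOT W AND W) IMPLIES ((NOT W IFF NOT E) IMPLIES (NOT G IMPLIES NOT C))) = True
    ((NOT K OR C) IFF G) AND (NOT E AND NOT C) = True
      (NOT K OR C) IFF G = True
        NOT K OR C = True
          NOT K = True
      NOT E AND NOT C = True
        NOT E = True
        NOT C = True
    (NOT W AND W) IMPLIES ((NOT W IFF NOT E) IMPLIES (NOT G IMPLIES NOT C)) = True
      NOT W AND W = False
        NOT W = False
      (NOT W IFF NOT E) IMPLIES (NOT G IMPLIES NOT C) = True
        NOT W IFF NOT E = False
          NOT W = False
          NOT E = True
        NOT G IMPLIES NOT C = True
          NOT G = False
          NOT C = True
Both conjuncts True, so the formula holds.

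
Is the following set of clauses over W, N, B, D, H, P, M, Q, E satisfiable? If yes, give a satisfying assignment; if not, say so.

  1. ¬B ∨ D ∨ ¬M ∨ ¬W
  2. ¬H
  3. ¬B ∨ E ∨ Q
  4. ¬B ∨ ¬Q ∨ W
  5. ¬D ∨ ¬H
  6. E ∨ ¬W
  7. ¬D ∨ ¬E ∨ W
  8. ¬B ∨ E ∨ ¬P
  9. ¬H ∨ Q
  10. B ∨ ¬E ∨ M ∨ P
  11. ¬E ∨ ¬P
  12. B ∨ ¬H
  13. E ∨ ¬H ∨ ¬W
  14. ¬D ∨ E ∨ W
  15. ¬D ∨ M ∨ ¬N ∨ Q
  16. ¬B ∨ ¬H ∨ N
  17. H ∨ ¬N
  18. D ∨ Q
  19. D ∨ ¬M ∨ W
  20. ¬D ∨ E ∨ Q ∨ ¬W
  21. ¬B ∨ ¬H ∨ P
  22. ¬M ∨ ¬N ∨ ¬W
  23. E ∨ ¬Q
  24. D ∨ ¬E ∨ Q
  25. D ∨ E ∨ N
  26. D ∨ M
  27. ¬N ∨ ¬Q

W = True, N = False, B = False, D = True, H = False, P = False, M = True, Q = False, E = True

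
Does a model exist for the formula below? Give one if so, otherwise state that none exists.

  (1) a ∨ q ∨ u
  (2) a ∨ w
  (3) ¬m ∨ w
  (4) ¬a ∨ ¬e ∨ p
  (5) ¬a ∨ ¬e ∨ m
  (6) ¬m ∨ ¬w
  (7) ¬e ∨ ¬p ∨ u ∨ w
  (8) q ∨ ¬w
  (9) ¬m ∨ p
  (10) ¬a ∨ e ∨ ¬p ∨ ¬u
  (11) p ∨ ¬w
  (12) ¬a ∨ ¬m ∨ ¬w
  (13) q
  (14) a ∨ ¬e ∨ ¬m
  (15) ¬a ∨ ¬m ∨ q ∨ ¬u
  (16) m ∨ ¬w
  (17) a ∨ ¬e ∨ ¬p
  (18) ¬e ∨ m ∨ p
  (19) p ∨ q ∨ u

e=F; a=T; u=F; w=F; p=F; m=F; q=T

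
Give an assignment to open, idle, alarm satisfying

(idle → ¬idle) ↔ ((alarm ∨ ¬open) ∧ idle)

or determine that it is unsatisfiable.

open=T, idle=T, alarm=F

  (idle → ¬idle) ↔ ((alarm ∨ ¬open) ∧ idle) = True
    idle → ¬idle = False
      ¬idle = False
    (alarm ∨ ¬open) ∧ idle = False
      alarm ∨ ¬open = False
        ¬open = False
The formula evaluates to True.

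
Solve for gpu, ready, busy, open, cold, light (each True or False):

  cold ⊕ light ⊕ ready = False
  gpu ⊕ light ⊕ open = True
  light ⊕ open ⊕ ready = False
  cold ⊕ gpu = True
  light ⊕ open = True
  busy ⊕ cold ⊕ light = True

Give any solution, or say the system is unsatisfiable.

gpu=F, ready=T, busy=F, open=T, cold=T, light=F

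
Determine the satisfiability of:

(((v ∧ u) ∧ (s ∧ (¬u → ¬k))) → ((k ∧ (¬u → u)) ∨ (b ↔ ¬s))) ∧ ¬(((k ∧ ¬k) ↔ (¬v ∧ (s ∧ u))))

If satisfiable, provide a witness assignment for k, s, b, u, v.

k: True; s: True; b: False; u: True; v: False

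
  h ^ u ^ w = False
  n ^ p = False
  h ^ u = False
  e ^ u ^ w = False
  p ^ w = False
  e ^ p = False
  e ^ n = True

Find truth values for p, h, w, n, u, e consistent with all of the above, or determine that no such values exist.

Unsatisfiable

Adding constraints 2, 6, 7 mod 2: every variable appears an even number of times on the left, so the left side is 0.
But the right sides sum to 1 (mod 2). 0 ≠ 1 — the system is inconsistent.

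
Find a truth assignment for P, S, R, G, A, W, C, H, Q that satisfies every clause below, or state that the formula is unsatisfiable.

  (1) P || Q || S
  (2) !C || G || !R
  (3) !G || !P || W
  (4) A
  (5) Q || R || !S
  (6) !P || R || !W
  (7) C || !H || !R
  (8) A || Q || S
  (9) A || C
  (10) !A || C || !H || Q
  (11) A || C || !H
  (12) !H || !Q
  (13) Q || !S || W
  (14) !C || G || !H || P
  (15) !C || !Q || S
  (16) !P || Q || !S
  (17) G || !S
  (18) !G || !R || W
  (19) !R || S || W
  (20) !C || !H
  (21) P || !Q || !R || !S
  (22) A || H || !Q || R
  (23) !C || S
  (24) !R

P: True; S: False; R: False; G: False; A: True; W: False; C: False; H: False; Q: True

Unit clause (A) forces A = True.
Unit clause (!R) forces R = False.
Set P = True.
  then (!P || R || !W) forces W = False.
  then (!G || !P || W) forces G = False.
  then (G || !S) forces S = False.
  then (!C || S) forces C = False.
Try H = True:
  (!A || C || !H || Q) forces Q = True.
  clause (!H || !Q) is falsified — backtrack.
So H = False.
Set Q = True.
All clauses satisfied.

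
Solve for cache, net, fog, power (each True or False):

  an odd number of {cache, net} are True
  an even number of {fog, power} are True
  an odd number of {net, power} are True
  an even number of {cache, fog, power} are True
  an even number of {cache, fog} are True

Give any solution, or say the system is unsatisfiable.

cache=F, net=T, fog=F, power=F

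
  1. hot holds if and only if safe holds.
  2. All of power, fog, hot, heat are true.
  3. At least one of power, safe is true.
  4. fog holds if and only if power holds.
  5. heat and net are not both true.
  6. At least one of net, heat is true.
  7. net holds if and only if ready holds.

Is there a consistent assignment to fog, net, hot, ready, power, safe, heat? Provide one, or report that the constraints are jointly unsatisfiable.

fog: True; net: False; hot: True; ready: False; power: True; safe: True; heat: True

  (1) hot=T, safe=T — same ✓
  (2) {power, fog, hot, heat}: all 4 true ✓
  (3) {power, safe}: 2 true — at least one ✓
  (4) fog=T, power=T — same ✓
  (5) heat=T, net=F — not both ✓
  (6) {net, heat}: 1 true — at least one ✓
  (7) net=F, ready=F — same ✓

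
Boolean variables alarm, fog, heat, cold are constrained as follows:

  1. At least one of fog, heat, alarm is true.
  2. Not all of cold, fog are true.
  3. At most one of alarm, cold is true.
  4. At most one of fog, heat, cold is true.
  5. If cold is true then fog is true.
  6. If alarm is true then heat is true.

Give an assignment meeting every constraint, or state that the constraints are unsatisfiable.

alarm = True; fog = False; heat = True; cold = False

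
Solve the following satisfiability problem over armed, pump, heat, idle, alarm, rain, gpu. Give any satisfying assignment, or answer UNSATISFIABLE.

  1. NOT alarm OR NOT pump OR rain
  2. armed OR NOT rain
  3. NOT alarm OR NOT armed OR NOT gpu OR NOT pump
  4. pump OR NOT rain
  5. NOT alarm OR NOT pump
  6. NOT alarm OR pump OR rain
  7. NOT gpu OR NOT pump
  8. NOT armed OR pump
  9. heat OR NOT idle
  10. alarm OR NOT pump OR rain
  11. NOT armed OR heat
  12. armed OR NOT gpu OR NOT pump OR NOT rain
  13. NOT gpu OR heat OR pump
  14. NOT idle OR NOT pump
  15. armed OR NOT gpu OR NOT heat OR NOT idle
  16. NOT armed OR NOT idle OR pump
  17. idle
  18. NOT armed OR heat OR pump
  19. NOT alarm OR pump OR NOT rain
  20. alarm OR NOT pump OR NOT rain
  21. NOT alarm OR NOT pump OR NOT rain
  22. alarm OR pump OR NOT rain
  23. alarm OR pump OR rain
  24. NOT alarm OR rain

Case idle = True:
  (heat OR NOT idle) forces heat = True.
  (NOT idle OR NOT pump) forces pump = False.
  (pump OR NOT rain) forces rain = False.
  (NOT alarm OR pump OR rain) forces alarm = False.
  Clause (alarm OR pump OR rain) is falsified — contradiction.
Case idle = False:
  Clause (idle) is falsified — contradiction.
Both cases fail, so the formula is unsatisfiable.

The formula is unsatisfiable.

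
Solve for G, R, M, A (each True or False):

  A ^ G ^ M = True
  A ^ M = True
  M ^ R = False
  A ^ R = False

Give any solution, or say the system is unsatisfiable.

Adding constraints 2, 3, 4 mod 2: every variable appears an even number of times on the left, so the left side is 0.
But the right sides sum to 1 (mod 2). 0 ≠ 1 — the system is inconsistent.

The formula is unsatisfiable.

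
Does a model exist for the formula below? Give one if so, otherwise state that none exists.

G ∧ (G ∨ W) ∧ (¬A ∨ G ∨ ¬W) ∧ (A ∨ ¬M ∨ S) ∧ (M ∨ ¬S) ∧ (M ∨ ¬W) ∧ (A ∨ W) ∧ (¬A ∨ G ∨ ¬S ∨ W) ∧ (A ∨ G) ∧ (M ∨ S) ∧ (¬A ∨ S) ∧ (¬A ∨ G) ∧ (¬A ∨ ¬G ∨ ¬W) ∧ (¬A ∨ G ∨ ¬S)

S=T; G=T; M=T; A=T; W=F

Unit clause (G) forces G = True.
Try S = False:
  (M ∨ S) forces M = True.
  (A ∨ ¬M ∨ S) forces A = True.
  clause (¬A ∨ S) is falsified — backtrack.
So S = True.
  then (M ∨ ¬S) forces M = True.
Set A = True.
  then (¬A ∨ ¬G ∨ ¬W) forces W = False.
All clauses satisfied.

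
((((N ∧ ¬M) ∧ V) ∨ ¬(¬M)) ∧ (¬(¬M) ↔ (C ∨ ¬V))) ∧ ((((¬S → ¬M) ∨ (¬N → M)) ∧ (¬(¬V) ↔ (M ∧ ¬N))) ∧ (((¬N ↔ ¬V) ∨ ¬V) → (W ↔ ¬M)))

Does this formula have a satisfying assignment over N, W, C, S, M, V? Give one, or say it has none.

N = True, W = False, C = False, S = True, M = True, V = False

  (((N ∧ ¬M) ∧ V) ∨ ¬(¬M)) ∧ (¬(¬M) ↔ (C ∨ ¬V)) = True
    ((N ∧ ¬M) ∧ V) ∨ ¬(¬M) = True
      (N ∧ ¬M) ∧ V = False
        N ∧ ¬M = False
          ¬M = False
      ¬(¬M) = True
        ¬M = False
    ¬(¬M) ↔ (C ∨ ¬V) = True
      ¬(¬M) = True
        ¬M = False
      C ∨ ¬V = True
        ¬V = True
  (((¬S → ¬M) ∨ (¬N → M)) ∧ (¬(¬V) ↔ (M ∧ ¬N))) ∧ (((¬N ↔ ¬V) ∨ ¬V) → (W ↔ ¬M)) = True
    ((¬S → ¬M) ∨ (¬N → M)) ∧ (¬(¬V) ↔ (M ∧ ¬N)) = True
      (¬S → ¬M) ∨ (¬N → M) = True
        ¬S → ¬M = True
          ¬S = False
          ¬M = False
        ¬N → M = True
          ¬N = False
      ¬(¬V) ↔ (M ∧ ¬N) = True
        ¬(¬V) = False
          ¬V = True
        M ∧ ¬N = False
          ¬N = False
    ((¬N ↔ ¬V) ∨ ¬V) → (W ↔ ¬M) = True
      (¬N ↔ ¬V) ∨ ¬V = True
        ¬N ↔ ¬V = False
          ¬N = False
          ¬V = True
        ¬V = True
      W ↔ ¬M = True
        ¬M = False
Both conjuncts True, so the formula holds.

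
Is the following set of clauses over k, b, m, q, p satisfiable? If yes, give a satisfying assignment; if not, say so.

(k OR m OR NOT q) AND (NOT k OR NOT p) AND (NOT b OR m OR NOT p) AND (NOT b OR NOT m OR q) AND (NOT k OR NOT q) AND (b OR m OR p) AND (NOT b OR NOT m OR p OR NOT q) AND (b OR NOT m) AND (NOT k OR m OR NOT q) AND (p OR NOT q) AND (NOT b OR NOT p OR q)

Set k = False.
Set b = True.
Set m = True.
  then (NOT b OR NOT m OR q) forces q = True.
  then (NOT b OR NOT m OR p OR NOT q) forces p = True.
All clauses satisfied.

k = False; b = True; m = True; q = True; p = True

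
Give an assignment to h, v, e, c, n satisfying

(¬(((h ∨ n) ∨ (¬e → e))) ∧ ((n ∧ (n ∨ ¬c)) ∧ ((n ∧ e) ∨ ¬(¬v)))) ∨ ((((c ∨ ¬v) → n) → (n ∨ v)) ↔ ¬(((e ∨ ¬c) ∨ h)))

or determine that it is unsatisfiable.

h = False, v = True, e = False, c = True, n = False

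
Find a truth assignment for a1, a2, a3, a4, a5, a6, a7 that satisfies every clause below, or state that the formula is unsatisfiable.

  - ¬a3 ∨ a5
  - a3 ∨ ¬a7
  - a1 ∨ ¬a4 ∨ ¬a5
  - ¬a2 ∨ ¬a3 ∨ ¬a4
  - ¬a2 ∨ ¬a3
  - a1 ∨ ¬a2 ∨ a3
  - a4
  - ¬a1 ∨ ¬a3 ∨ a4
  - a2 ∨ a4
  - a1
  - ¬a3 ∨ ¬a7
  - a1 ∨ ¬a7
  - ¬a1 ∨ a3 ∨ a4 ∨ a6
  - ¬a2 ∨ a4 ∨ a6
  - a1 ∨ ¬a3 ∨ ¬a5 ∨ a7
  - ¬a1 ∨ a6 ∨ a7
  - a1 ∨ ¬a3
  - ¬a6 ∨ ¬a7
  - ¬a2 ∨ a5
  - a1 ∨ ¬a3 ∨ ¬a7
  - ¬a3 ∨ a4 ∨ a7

a1: True, a2: False, a3: False, a4: True, a5: False, a6: True, a7: False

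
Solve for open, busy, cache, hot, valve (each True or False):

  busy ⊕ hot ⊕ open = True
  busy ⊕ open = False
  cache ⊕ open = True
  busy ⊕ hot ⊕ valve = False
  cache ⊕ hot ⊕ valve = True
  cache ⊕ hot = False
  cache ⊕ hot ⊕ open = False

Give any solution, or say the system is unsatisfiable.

open = False, busy = False, cache = True, hot = True, valve = True

busy ⊕ hot ⊕ open = F ⊕ T ⊕ F = True ✓
busy ⊕ open = F ⊕ F = False ✓
cache ⊕ open = T ⊕ F = True ✓
busy ⊕ hot ⊕ valve = F ⊕ T ⊕ T = False ✓
cache ⊕ hot ⊕ valve = T ⊕ T ⊕ T = True ✓
cache ⊕ hot = T ⊕ T = False ✓
cache ⊕ hot ⊕ open = T ⊕ T ⊕ F = False ✓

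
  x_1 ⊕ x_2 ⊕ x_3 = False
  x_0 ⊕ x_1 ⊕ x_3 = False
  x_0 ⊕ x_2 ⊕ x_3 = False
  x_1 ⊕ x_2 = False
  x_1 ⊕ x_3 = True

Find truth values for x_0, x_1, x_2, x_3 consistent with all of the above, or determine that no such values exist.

x_0=T; x_1=T; x_2=T; x_3=F

x_1 ⊕ x_2 ⊕ x_3 = T ⊕ T ⊕ F = False ✓
x_0 ⊕ x_1 ⊕ x_3 = T ⊕ T ⊕ F = False ✓
x_0 ⊕ x_2 ⊕ x_3 = T ⊕ T ⊕ F = False ✓
x_1 ⊕ x_2 = T ⊕ T = False ✓
x_1 ⊕ x_3 = T ⊕ F = True ✓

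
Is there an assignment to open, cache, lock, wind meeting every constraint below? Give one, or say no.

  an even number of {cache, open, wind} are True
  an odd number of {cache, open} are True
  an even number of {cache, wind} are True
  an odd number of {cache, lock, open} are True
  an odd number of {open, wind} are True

open=F; cache=T; lock=F; wind=T

{cache, open, wind}: 2 true → even ✓
{cache, open}: 1 true → odd ✓
{cache, wind}: 2 true → even ✓
{cache, lock, open}: 1 true → odd ✓
{open, wind}: 1 true → odd ✓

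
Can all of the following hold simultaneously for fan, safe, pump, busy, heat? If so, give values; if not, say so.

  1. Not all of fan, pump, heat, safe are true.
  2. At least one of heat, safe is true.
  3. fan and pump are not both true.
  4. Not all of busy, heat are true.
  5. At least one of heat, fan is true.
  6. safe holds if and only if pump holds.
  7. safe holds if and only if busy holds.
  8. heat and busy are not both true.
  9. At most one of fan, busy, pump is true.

fan=F; safe=F; pump=F; busy=F; heat=T

  (1) {fan, pump, heat, safe}: 1/4 true — not all ✓
  (2) {heat, safe}: 1 true — at least one ✓
  (3) fan=F, pump=F — not both ✓
  (4) {busy, heat}: 1/2 true — not all ✓
  (5) {heat, fan}: 1 true — at least one ✓
  (6) safe=F, pump=F — same ✓
  (7) safe=F, busy=F — same ✓
  (8) heat=T, busy=F — not both ✓
  (9) {fan, busy, pump}: 0 true — at most one ✓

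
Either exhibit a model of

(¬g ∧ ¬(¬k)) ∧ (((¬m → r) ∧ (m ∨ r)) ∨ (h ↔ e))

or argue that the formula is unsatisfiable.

g: False; h: False; k: True; m: True; e: False; r: False

  ¬g ∧ ¬(¬k) = True
    ¬g = True
    ¬(¬k) = True
      ¬k = False
  ((¬m → r) ∧ (m ∨ r)) ∨ (h ↔ e) = True
    (¬m → r) ∧ (m ∨ r) = True
      ¬m → r = True
        ¬m = False
      m ∨ r = True
    h ↔ e = True
Both conjuncts True, so the formula holds.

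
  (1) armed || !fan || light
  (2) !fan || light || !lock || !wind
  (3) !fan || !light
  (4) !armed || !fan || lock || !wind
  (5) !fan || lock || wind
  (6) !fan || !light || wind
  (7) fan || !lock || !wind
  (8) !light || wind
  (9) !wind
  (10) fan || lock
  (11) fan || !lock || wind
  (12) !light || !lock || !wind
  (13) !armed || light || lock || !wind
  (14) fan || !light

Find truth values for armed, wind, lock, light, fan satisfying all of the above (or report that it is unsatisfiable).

Unit clause (!wind) forces wind = False.
In (!light || wind) only !light is left, so light = False.
Try armed = False:
  (armed || !fan || light) forces fan = False.
  (fan || lock) forces lock = True.
  clause (fan || !lock || wind) is falsified — backtrack.
So armed = True.
Set lock = True.
  then (fan || !lock || wind) forces fan = True.
All clauses satisfied.

armed=T, wind=F, lock=T, light=F, fan=T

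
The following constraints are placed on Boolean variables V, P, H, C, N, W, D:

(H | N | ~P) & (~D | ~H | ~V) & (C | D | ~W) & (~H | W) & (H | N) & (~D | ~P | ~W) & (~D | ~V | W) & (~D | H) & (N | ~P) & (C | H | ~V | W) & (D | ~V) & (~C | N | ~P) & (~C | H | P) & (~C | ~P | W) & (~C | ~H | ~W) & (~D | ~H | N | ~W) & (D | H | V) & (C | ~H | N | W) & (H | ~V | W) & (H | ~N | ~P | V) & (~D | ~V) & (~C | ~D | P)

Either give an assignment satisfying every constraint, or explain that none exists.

Set V = False.
Set P = False.
Try H = False:
  (H | N) forces N = True.
  (~D | H) forces D = False.
  clause (D | H | V) is falsified — backtrack.
So H = True.
  then (~H | W) forces W = True.
  then (~C | ~H | ~W) forces C = False.
  then (C | D | ~W) forces D = True.
  then (~D | ~H | N | ~W) forces N = True.
All clauses satisfied.

V: False, P: False, H: True, C: False, N: True, W: True, D: True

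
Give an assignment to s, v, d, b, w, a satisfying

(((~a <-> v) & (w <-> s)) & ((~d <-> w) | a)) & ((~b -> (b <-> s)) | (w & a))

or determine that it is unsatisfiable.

s = False; v = True; d = True; b = False; w = False; a = False

  ((~a <-> v) & (w <-> s)) & ((~d <-> w) | a) = True
    (~a <-> v) & (w <-> s) = True
      ~a <-> v = True
        ~a = True
      w <-> s = True
    (~d <-> w) | a = True
      ~d <-> w = True
        ~d = False
  (~b -> (b <-> s)) | (w & a) = True
    ~b -> (b <-> s) = True
      ~b = True
      b <-> s = True
    w & a = False
Both conjuncts True, so the formula holds.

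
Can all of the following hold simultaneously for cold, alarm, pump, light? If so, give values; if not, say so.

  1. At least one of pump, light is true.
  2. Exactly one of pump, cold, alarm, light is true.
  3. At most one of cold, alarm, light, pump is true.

cold: False, alarm: False, pump: True, light: False

  (1) {pump, light}: 1 true — at least one ✓
  (2) {pump, cold, alarm, light}: 1 true — exactly one ✓
  (3) {cold, alarm, light, pump}: 1 true — at most one ✓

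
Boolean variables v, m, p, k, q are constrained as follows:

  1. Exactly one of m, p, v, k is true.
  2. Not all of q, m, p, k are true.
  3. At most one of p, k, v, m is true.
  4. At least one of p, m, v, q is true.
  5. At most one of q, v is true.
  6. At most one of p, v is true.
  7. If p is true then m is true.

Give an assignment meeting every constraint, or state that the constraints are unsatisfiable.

v=T, m=F, p=F, k=F, q=F

  (1) {m, p, v, k}: 1 true — exactly one ✓
  (2) {q, m, p, k}: 0/4 true — not all ✓
  (3) {p, k, v, m}: 1 true — at most one ✓
  (4) {p, m, v, q}: 1 true — at least one ✓
  (5) {q, v}: 1 true — at most one ✓
  (6) {p, v}: 1 true — at most one ✓
  (7) p=F ⇒ m: vacuous ✓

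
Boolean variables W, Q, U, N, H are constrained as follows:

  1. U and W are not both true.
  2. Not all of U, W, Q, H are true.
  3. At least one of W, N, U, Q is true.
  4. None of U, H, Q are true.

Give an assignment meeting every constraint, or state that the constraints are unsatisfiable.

W = True, Q = False, U = False, N = True, H = False

  (1) U=F, W=T — not both ✓
  (2) {U, W, Q, H}: 1/4 true — not all ✓
  (3) {W, N, U, Q}: 2 true — at least one ✓
  (4) {U, H, Q}: 0 true — none ✓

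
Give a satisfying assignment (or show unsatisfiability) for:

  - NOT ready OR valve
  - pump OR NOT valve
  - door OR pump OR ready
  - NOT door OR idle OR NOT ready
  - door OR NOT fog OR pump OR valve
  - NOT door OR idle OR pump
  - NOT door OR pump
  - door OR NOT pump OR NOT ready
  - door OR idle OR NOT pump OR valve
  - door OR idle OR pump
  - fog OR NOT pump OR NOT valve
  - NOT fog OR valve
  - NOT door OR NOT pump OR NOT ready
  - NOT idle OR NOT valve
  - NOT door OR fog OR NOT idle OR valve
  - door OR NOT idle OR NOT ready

idle: False; ready: False; fog: False; door: True; valve: False; pump: True

Set idle = False.
Set ready = False.
Set fog = False.
Try door = False:
  (door OR pump OR ready) forces pump = True.
  (door OR idle OR NOT pump OR valve) forces valve = True.
  clause (fog OR NOT pump OR NOT valve) is falsified — backtrack.
So door = True.
  then (NOT door OR idle OR pump) forces pump = True.
  then (fog OR NOT pump OR NOT valve) forces valve = False.
All clauses satisfied.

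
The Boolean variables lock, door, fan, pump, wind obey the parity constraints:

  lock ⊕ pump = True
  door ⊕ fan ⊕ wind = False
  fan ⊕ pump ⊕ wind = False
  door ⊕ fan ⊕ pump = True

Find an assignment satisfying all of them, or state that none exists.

lock: True, door: False, fan: True, pump: False, wind: True

lock ⊕ pump = T ⊕ F = True ✓
door ⊕ fan ⊕ wind = F ⊕ T ⊕ T = False ✓
fan ⊕ pump ⊕ wind = T ⊕ F ⊕ T = False ✓
door ⊕ fan ⊕ pump = F ⊕ T ⊕ F = True ✓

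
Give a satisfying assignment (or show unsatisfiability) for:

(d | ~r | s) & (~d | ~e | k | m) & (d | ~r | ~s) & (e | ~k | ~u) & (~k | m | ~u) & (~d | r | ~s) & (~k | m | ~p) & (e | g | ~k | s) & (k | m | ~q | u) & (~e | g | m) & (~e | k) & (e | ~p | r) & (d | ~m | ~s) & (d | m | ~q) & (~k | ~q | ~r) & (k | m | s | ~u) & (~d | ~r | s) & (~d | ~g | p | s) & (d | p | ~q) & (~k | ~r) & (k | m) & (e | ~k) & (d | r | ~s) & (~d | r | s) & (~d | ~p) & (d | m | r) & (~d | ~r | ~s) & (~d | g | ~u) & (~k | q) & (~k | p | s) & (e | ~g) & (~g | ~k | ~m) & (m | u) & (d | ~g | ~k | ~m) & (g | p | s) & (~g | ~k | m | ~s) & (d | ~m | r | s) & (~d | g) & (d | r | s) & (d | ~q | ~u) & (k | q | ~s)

Case r = True:
  (~k | ~r) forces k = False.
  (~e | k) forces e = False.
  (k | m) forces m = True.
  (e | ~g) forces g = False.
  (~d | g) forces d = False.
  (d | ~r | s) forces s = True.
  Clause (d | ~r | ~s) is falsified — contradiction.
Case r = False:
  If d = True:
    (~d | r | ~s) forces s = False.
    clause (~d | r | s) is falsified.
  If d = False:
    (d | r | ~s) forces s = False.
    clause (d | r | s) is falsified.
  Every sub-case reaches a contradiction.
Both cases fail, so the formula is unsatisfiable.

Unsatisfiable — no assignment works.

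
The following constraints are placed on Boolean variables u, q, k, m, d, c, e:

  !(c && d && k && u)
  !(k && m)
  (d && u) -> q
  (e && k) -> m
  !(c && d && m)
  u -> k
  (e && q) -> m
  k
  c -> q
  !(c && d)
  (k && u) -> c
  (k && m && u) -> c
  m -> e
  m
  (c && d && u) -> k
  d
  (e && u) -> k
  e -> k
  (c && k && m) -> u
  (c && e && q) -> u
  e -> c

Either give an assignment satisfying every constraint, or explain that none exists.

Case k = True:
  (!k || !m) forces m = False.
  Clause (m) is falsified — contradiction.
Case k = False:
  Clause (k) is falsified — contradiction.
Both cases fail, so the formula is unsatisfiable.

Unsatisfiable — no assignment works.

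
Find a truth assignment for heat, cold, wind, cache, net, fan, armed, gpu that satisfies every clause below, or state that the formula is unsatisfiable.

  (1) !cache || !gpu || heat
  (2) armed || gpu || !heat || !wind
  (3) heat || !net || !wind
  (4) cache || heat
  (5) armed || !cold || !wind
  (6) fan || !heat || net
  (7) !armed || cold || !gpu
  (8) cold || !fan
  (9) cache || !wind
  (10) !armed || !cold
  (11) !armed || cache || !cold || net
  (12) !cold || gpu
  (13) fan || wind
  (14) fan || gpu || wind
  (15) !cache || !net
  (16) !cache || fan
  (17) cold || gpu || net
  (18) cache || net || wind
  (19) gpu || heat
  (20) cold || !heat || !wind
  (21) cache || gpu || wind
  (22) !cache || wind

heat=T, cold=T, wind=F, cache=F, net=T, fan=T, armed=F, gpu=T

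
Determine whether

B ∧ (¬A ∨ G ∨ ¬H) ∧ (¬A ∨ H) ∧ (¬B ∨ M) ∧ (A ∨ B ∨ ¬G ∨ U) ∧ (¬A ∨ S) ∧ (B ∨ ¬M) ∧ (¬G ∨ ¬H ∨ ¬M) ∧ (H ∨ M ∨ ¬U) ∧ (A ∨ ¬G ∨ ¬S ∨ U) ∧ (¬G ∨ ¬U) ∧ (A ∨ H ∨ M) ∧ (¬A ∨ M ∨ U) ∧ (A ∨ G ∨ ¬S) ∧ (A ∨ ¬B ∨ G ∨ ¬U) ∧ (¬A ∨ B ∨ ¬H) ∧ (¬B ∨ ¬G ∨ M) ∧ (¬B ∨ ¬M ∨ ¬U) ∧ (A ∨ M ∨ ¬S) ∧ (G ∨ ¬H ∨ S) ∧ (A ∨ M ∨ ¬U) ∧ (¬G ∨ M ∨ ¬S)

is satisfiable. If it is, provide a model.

U = False; G = True; B = True; A = False; S = False; M = True; H = False

Unit clause (B) forces B = True.
In (¬B ∨ M) only M is left, so M = True.
In (¬B ∨ ¬M ∨ ¬U) only ¬U is left, so U = False.
Set G = True.
  then (¬G ∨ ¬H ∨ ¬M) forces H = False.
  then (¬A ∨ H) forces A = False.
  then (A ∨ ¬G ∨ ¬S ∨ U) forces S = False.
All clauses satisfied.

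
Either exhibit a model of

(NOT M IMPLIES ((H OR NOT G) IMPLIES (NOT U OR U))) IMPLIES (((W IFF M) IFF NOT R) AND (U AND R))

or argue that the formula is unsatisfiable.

U=T; W=T; H=F; G=T; R=T; M=F

  (NOT M IMPLIES ((H OR NOT G) IMPLIES (NOT U OR U))) IMPLIES (((W IFF M) IFF NOT R) AND (U AND R)) = True
    NOT M IMPLIES ((H OR NOT G) IMPLIES (NOT U OR U)) = True
      NOT M = True
      (H OR NOT G) IMPLIES (NOT U OR U) = True
        H OR NOT G = False
          NOT G = False
        NOT U OR U = True
          NOT U = False
    ((W IFF M) IFF NOT R) AND (U AND R) = True
      (W IFF M) IFF NOT R = True
        W IFF M = False
        NOT R = False
      U AND R = True
The formula evaluates to True.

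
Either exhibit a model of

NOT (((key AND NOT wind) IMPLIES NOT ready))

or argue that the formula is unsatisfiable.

ready = True; wind = False; key = True

  NOT (((key AND NOT wind) IMPLIES NOT ready)) = True
    (key AND NOT wind) IMPLIES NOT ready = False
      key AND NOT wind = True
        NOT wind = True
      NOT ready = False
The formula evaluates to True.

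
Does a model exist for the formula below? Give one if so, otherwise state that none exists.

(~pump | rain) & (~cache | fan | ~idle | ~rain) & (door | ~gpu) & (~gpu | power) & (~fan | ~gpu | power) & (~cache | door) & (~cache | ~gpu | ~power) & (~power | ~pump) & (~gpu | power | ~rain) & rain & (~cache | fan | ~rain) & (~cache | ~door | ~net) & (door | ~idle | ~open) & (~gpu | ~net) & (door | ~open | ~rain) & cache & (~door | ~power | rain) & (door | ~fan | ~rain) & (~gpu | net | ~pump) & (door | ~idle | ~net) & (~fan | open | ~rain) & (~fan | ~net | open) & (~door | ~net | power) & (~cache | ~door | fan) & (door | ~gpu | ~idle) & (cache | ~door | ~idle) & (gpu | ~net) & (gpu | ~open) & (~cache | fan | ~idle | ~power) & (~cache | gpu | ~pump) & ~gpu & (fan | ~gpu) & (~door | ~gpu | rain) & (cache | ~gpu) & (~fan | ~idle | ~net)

Case rain = True:
  (cache) forces cache = True.
  (~cache | door) forces door = True.
  (~cache | fan | ~rain) forces fan = True.
  (~cache | ~door | ~net) forces net = False.
  (~fan | open | ~rain) forces open = True.
  (gpu | ~open) forces gpu = True.
  Clause (~gpu) is falsified — contradiction.
Case rain = False:
  Clause (rain) is falsified — contradiction.
Both cases fail, so the formula is unsatisfiable.

No satisfying assignment exists.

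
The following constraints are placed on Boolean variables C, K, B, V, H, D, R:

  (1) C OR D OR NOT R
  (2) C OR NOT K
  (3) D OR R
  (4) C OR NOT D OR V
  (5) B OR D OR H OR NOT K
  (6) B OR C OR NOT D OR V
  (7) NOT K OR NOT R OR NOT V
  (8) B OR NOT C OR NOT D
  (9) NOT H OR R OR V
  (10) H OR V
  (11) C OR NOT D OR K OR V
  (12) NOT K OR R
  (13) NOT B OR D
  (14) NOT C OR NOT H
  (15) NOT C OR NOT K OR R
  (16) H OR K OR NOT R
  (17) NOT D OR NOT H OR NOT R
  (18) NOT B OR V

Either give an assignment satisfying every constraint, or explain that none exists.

C=F, K=F, B=T, V=T, H=T, D=T, R=F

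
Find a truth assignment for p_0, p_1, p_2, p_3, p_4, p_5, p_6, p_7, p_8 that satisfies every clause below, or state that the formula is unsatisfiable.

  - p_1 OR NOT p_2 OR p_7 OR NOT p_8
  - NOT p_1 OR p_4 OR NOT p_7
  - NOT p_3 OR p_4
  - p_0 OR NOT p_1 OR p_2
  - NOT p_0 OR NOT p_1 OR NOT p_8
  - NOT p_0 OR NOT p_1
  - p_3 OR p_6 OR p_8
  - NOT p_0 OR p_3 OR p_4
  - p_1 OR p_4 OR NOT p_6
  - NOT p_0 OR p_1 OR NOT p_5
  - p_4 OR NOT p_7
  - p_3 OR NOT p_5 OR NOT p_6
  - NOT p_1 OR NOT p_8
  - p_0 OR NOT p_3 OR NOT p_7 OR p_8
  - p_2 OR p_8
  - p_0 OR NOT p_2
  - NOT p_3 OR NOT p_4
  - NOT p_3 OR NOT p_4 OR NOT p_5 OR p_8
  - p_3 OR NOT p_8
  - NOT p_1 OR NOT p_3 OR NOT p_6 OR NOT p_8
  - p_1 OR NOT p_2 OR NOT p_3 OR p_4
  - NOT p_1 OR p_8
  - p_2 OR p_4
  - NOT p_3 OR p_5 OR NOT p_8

Set p_0 = True.
  then (NOT p_0 OR NOT p_1) forces p_1 = False.
  then (NOT p_0 OR p_1 OR NOT p_5) forces p_5 = False.
Try p_2 = False:
  (p_2 OR p_8) forces p_8 = True.
  (p_3 OR NOT p_8) forces p_3 = True.
  clause (NOT p_3 OR p_5 OR NOT p_8) is falsified — backtrack.
So p_2 = True.
Set p_3 = False.
  then (NOT p_0 OR p_3 OR p_4) forces p_4 = True.
  then (p_3 OR NOT p_8) forces p_8 = False.
  then (p_3 OR p_6 OR p_8) forces p_6 = True.
Set p_7 = False.
All clauses satisfied.

p_0 = True, p_1 = False, p_2 = True, p_3 = False, p_4 = True, p_5 = False, p_6 = True, p_7 = False, p_8 = False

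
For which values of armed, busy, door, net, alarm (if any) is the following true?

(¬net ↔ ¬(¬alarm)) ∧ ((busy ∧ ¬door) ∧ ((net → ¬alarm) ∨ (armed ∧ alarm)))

armed = False, busy = True, door = False, net = True, alarm = False

  ¬net ↔ ¬(¬alarm) = True
    ¬net = False
    ¬(¬alarm) = False
      ¬alarm = True
  (busy ∧ ¬door) ∧ ((net → ¬alarm) ∨ (armed ∧ alarm)) = True
    busy ∧ ¬door = True
      ¬door = True
    (net → ¬alarm) ∨ (armed ∧ alarm) = True
      net → ¬alarm = True
        ¬alarm = True
      armed ∧ alarm = False
Both conjuncts True, so the formula holds.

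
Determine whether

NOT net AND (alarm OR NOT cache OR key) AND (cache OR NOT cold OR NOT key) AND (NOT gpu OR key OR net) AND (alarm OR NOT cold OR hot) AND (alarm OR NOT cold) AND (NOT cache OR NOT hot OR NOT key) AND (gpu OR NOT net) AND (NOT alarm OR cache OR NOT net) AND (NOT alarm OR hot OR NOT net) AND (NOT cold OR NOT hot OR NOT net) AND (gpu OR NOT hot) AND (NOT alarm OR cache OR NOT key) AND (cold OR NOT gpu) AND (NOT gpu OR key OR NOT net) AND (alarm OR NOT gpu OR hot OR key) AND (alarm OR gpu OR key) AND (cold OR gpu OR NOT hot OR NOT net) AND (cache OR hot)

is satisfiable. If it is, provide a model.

Unit clause (NOT net) forces net = False.
Try cache = False:
  (cache OR hot) forces hot = True.
  (gpu OR NOT hot) forces gpu = True.
  (NOT gpu OR key OR net) forces key = True.
  (cache OR NOT cold OR NOT key) forces cold = False.
  clause (cold OR NOT gpu) is falsified — backtrack.
So cache = True.
Set hot = False.
Set alarm = True.
Set gpu = False.
Set key = True.
Set cold = False.
All clauses satisfied.

cache=T; hot=F; alarm=T; net=F; gpu=F; key=T; cold=F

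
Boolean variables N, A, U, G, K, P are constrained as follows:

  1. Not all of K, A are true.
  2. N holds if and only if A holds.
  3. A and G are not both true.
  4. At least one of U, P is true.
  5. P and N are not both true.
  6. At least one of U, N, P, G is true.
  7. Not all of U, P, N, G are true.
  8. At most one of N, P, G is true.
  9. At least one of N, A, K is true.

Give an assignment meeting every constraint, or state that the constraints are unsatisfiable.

N: False, A: False, U: True, G: True, K: True, P: False

  (1) {K, A}: 1/2 true — not all ✓
  (2) N=F, A=F — same ✓
  (3) A=F, G=T — not both ✓
  (4) {U, P}: 1 true — at least one ✓
  (5) P=F, N=F — not both ✓
  (6) {U, N, P, G}: 2 true — at least one ✓
  (7) {U, P, N, G}: 2/4 true — not all ✓
  (8) {N, P, G}: 1 true — at most one ✓
  (9) {N, A, K}: 1 true — at least one ✓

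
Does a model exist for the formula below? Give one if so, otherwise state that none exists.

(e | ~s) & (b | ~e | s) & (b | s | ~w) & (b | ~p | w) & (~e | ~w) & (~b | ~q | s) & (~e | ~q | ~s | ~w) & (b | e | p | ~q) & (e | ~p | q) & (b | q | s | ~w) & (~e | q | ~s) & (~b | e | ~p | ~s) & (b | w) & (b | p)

q: True; b: True; p: True; s: True; w: False; e: True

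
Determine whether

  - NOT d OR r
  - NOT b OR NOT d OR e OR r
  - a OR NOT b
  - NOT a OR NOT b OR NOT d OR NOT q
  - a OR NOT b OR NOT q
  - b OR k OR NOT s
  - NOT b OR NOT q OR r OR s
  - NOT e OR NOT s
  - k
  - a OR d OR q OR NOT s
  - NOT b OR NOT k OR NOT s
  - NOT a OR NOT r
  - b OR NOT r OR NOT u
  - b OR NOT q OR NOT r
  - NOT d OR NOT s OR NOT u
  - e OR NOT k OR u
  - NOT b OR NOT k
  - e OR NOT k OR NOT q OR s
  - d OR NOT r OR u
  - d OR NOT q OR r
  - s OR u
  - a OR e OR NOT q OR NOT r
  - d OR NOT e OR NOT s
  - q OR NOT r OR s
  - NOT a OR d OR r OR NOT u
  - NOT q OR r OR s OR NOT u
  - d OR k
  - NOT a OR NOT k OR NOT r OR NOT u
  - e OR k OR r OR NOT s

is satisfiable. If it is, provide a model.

q=F; b=F; e=F; r=F; u=T; k=T; a=F; d=F; s=F

Unit clause (k) forces k = True.
In (NOT b OR NOT k) only NOT b is left, so b = False.
Set q = False.
Set e = False.
  then (e OR NOT k OR u) forces u = True.
  then (b OR NOT r OR NOT u) forces r = False.
  then (NOT d OR r) forces d = False.
  then (NOT a OR d OR r OR NOT u) forces a = False.
  then (a OR d OR q OR NOT s) forces s = False.
All clauses satisfied.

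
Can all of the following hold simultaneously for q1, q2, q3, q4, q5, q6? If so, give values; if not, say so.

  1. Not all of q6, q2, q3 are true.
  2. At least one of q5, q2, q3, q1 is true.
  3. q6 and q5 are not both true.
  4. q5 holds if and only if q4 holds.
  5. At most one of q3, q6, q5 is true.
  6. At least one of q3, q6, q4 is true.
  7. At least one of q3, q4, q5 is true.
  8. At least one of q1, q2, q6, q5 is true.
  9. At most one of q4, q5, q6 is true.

q1: True, q2: True, q3: True, q4: False, q5: False, q6: False

  (1) {q6, q2, q3}: 2/3 true — not all ✓
  (2) {q5, q2, q3, q1}: 3 true — at least one ✓
  (3) q6=F, q5=F — not both ✓
  (4) q5=F, q4=F — same ✓
  (5) {q3, q6, q5}: 1 true — at most one ✓
  (6) {q3, q6, q4}: 1 true — at least one ✓
  (7) {q3, q4, q5}: 1 true — at least one ✓
  (8) {q1, q2, q6, q5}: 2 true — at least one ✓
  (9) {q4, q5, q6}: 0 true — at most one ✓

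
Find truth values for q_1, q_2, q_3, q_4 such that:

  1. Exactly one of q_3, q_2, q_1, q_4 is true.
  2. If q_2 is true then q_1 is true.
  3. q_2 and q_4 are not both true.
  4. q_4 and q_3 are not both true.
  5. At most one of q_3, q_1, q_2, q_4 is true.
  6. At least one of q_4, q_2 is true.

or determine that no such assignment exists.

q_1 = False; q_2 = False; q_3 = False; q_4 = True

  (1) {q_3, q_2, q_1, q_4}: 1 true — exactly one ✓
  (2) q_2=F ⇒ q_1: vacuous ✓
  (3) q_2=F, q_4=T — not both ✓
  (4) q_4=T, q_3=F — not both ✓
  (5) {q_3, q_1, q_2, q_4}: 1 true — at most one ✓
  (6) {q_4, q_2}: 1 true — at least one ✓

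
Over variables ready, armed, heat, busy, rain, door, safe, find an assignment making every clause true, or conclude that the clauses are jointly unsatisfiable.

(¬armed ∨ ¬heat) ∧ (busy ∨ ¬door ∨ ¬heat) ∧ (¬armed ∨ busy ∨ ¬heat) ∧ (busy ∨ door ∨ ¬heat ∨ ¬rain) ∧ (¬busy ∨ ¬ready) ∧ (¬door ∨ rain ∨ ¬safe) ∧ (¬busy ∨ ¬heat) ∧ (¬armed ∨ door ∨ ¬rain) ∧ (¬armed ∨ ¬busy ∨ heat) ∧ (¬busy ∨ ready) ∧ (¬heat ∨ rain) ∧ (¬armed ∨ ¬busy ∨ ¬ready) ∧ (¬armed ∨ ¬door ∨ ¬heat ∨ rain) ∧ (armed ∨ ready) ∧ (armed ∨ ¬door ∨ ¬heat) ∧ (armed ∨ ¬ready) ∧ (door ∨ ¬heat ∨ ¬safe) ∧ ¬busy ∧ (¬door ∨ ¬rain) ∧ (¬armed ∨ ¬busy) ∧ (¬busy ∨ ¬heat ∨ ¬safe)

ready: True, armed: True, heat: False, busy: False, rain: False, door: False, safe: False

Unit clause (¬busy) forces busy = False.
Set ready = True.
  then (armed ∨ ¬ready) forces armed = True.
  then (¬armed ∨ ¬heat) forces heat = False.
Try rain = True:
  (¬armed ∨ door ∨ ¬rain) forces door = True.
  clause (¬door ∨ ¬rain) is falsified — backtrack.
So rain = False.
Set door = False.
Set safe = False.
All clauses satisfied.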